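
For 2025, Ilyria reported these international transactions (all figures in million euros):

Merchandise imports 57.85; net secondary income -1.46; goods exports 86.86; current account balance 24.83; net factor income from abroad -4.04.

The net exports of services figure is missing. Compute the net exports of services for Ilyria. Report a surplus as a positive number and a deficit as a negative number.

Current account = goods balance + services balance + net primary income + net secondary income
Sum of the known components = 23.51
Net exports of services = CA - (known components) = 24.83 - 23.51 = 1.32

1.32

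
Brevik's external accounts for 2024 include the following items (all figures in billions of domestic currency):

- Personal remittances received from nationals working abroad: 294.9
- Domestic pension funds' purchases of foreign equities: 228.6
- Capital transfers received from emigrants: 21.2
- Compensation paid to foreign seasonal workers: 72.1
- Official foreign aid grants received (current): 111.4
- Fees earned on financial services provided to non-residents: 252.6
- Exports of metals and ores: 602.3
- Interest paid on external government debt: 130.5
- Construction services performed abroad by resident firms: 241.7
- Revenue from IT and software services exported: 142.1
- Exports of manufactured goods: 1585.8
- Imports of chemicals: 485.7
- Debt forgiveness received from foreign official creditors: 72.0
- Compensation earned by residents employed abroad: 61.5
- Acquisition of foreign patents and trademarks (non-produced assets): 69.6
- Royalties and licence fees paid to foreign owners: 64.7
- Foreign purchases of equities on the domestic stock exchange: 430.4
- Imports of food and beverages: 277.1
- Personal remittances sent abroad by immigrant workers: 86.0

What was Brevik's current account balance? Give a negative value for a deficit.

Goods: -277.1 + 1585.8 - 485.7 + 602.3 = 1425.3
Services: 142.1 + 252.6 + 241.7 - 64.7 = 571.7
Primary income: -72.1 - 130.5 + 61.5 = -141.1
Secondary income: 294.9 + 111.4 - 86.0 = 320.3
Current account = 1425.3 + 571.7 + (-141.1) + 320.3 = 2176.2
(Excluded from the current account — financial account: domestic pension funds' purchases of foreign equities 228.6, foreign purchases of equities on the domestic stock exchange 430.4; capital account: capital transfers received from emigrants 21.2, debt forgiveness received from foreign official creditors 72.0, acquisition of foreign patents and trademarks (non-produced assets) 69.6.)

2176.2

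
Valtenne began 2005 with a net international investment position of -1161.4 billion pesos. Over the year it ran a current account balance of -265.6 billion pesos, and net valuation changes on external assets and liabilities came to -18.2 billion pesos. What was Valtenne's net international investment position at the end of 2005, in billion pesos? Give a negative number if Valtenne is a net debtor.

Change in NIIP = current account + net valuation change = -265.6 + (-18.2) = -283.8
End-of-year NIIP = -1161.4 + (-283.8) = -1445.2

-1445.2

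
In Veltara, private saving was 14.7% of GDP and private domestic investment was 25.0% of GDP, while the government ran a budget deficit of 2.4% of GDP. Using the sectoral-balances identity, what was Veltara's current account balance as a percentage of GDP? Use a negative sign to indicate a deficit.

-12.7

By the sectoral-balances identity, CA = (S_private - I) + (T - G).
Private balance = 14.7 - 25.0 = -10.3
Government balance (T - G) = -2.4
CA = -10.3 + (-2.4) = -12.7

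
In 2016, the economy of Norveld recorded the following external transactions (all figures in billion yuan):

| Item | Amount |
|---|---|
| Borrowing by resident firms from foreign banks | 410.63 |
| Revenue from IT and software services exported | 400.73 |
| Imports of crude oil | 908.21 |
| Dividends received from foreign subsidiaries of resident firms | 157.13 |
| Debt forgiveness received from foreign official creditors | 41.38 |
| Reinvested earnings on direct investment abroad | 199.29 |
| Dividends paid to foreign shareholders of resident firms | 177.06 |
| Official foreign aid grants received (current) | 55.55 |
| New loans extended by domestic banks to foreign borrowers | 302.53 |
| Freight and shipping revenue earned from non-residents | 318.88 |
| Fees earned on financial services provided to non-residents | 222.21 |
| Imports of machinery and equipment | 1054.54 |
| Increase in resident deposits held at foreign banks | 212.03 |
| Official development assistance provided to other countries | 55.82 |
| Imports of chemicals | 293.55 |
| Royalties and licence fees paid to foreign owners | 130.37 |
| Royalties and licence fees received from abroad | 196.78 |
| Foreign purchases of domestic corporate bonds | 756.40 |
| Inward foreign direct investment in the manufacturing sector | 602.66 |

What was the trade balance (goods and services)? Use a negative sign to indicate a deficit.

Goods: -1054.54 - 908.21 - 293.55 = -2256.30
Services: -130.37 + 400.73 + 222.21 + 196.78 + 318.88 = 1008.23
Trade balance = -2256.30 + 1008.23 = -1248.07
(Excluded from the trade balance — financial account: borrowing by resident firms from foreign banks 410.63, new loans extended by domestic banks to foreign borrowers 302.53, increase in resident deposits held at foreign banks 212.03, foreign purchases of domestic corporate bonds 756.40, inward foreign direct investment in the manufacturing sector 602.66; primary income: dividends received from foreign subsidiaries of resident firms 157.13, reinvested earnings on direct investment abroad 199.29, dividends paid to foreign shareholders of resident firms 177.06; capital account: debt forgiveness received from foreign official creditors 41.38; secondary income: official foreign aid grants received (current) 55.55, official development assistance provided to other countries 55.82.)

-1248.07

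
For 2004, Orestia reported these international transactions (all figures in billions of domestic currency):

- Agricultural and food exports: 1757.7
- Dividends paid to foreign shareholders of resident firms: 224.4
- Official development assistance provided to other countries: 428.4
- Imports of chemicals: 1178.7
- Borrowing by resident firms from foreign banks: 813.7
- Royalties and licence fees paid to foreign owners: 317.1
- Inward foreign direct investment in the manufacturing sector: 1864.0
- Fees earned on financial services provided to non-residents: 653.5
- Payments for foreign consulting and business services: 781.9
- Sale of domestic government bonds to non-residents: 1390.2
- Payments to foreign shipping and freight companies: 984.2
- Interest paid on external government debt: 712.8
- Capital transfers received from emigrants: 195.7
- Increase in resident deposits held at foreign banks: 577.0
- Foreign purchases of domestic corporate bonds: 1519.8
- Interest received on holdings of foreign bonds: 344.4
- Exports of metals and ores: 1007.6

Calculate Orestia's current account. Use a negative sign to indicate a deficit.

Goods: -1178.7 + 1007.6 + 1757.7 = 1586.6
Services: 653.5 - 781.9 - 317.1 - 984.2 = -1429.7
Primary income: 344.4 - 224.4 - 712.8 = -592.8
Secondary income: -428.4
Current account = 1586.6 + (-1429.7) + (-592.8) + (-428.4) = -864.3
(Excluded from the current account — financial account: borrowing by resident firms from foreign banks 813.7, inward foreign direct investment in the manufacturing sector 1864.0, sale of domestic government bonds to non-residents 1390.2, increase in resident deposits held at foreign banks 577.0, foreign purchases of domestic corporate bonds 1519.8; capital account: capital transfers received from emigrants 195.7.)

-864.3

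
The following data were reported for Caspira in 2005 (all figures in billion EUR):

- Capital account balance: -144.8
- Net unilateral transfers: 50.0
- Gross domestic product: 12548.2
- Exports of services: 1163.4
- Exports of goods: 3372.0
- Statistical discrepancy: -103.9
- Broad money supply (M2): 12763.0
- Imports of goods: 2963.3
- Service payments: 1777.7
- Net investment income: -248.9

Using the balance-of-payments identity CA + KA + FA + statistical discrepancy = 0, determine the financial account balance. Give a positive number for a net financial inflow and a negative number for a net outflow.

Goods balance = 3372.0 - 2963.3 = 408.7
Services balance = 1163.4 - 1777.7 = -614.3
Trade balance (goods + services) = 408.7 + (-614.3) = -205.6
Net primary income = -248.9
Net secondary income = 50.0
Current account = -205.6 + (-248.9) + 50.0 = -404.5
Financial account = -(-404.5 + (-144.8) + (-103.9)) = 653.2

653.2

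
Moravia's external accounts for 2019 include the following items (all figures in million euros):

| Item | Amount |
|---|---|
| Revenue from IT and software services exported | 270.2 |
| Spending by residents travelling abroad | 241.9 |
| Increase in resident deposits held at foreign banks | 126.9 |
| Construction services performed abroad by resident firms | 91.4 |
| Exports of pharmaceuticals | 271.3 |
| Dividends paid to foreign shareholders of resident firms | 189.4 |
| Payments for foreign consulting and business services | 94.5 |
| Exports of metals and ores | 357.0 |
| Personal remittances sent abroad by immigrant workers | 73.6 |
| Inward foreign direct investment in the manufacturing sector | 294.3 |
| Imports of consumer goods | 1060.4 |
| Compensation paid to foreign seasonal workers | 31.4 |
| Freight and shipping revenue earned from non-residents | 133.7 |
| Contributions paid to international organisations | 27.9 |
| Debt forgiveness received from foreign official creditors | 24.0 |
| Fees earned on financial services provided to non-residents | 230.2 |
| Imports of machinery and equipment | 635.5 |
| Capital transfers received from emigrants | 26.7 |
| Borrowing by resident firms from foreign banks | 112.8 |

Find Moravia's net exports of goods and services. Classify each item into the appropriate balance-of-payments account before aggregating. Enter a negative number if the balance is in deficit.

-678.5

Goods: -635.5 + 271.3 + 357.0 - 1060.4 = -1067.6
Services: -241.9 + 91.4 - 94.5 + 270.2 + 133.7 + 230.2 = 389.1
Trade balance = -1067.6 + 389.1 = -678.5
(Excluded from the trade balance — financial account: increase in resident deposits held at foreign banks 126.9, inward foreign direct investment in the manufacturing sector 294.3, borrowing by resident firms from foreign banks 112.8; primary income: dividends paid to foreign shareholders of resident firms 189.4, compensation paid to foreign seasonal workers 31.4; secondary income: personal remittances sent abroad by immigrant workers 73.6, contributions paid to international organisations 27.9; capital account: debt forgiveness received from foreign official creditors 24.0, capital transfers received from emigrants 26.7.)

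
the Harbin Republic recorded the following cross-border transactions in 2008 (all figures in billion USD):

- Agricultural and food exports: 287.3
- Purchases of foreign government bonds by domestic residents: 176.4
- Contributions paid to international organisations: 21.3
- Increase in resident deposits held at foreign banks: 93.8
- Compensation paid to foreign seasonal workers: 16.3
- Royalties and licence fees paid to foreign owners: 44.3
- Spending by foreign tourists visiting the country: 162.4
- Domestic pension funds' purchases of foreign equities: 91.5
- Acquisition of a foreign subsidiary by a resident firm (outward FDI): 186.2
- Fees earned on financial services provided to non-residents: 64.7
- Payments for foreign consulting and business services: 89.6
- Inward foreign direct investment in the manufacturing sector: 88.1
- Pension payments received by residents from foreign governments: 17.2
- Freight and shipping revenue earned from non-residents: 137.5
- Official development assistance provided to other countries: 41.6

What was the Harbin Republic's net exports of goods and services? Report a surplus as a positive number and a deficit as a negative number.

Goods: 287.3
Services: -44.3 + 64.7 + 137.5 + 162.4 - 89.6 = 230.7
Trade balance = 287.3 + 230.7 = 518.0
(Excluded from the trade balance — financial account: purchases of foreign government bonds by domestic residents 176.4, increase in resident deposits held at foreign banks 93.8, domestic pension funds' purchases of foreign equities 91.5, acquisition of a foreign subsidiary by a resident firm (outward FDI) 186.2, inward foreign direct investment in the manufacturing sector 88.1; secondary income: contributions paid to international organisations 21.3, pension payments received by residents from foreign governments 17.2, official development assistance provided to other countries 41.6; primary income: compensation paid to foreign seasonal workers 16.3.)

518.0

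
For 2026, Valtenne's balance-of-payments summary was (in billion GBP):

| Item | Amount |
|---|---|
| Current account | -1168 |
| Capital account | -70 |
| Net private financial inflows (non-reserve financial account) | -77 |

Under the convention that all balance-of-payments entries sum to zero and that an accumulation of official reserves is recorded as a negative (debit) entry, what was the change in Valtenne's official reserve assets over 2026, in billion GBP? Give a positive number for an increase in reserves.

Official reserve transactions balance = -((-1168) + (-70) + (-77)) = 1315
An accumulation of reserves is recorded as a debit (negative entry), so the change in the stock of reserves is the negative of that balance.
Change in official reserves = -(1315) = -1315

-1315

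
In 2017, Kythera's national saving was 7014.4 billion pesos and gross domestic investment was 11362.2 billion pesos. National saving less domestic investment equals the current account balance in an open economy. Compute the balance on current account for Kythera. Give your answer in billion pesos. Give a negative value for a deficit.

-4347.8

S - I = CA (net lending to the rest of the world).
CA = S - I = 7014.4 - 11362.2 = -4347.8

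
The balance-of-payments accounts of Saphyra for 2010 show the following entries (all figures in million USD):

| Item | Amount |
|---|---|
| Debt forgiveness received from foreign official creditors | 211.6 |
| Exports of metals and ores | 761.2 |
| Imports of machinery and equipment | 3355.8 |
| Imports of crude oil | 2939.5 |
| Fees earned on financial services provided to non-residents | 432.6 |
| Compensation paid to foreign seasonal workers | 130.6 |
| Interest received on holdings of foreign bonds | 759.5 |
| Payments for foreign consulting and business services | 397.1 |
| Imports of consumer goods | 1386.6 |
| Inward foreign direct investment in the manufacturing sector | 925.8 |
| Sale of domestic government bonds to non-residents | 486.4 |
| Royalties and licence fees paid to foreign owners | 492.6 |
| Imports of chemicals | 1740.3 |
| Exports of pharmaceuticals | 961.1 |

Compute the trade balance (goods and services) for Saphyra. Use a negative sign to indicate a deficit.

Goods: -3355.8 + 961.1 - 1740.3 - 1386.6 + 761.2 - 2939.5 = -7699.9
Services: -397.1 + 432.6 - 492.6 = -457.1
Trade balance = -7699.9 + (-457.1) = -8157.0
(Excluded from the trade balance — capital account: debt forgiveness received from foreign official creditors 211.6; primary income: compensation paid to foreign seasonal workers 130.6, interest received on holdings of foreign bonds 759.5; financial account: inward foreign direct investment in the manufacturing sector 925.8, sale of domestic government bonds to non-residents 486.4.)

-8157.0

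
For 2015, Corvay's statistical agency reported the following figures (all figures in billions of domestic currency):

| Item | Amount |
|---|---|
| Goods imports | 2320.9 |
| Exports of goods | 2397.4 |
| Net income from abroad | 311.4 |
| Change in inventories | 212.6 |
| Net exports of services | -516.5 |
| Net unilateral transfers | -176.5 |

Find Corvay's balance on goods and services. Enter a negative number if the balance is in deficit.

-440.0

Goods balance = 2397.4 - 2320.9 = 76.5
Services balance = -516.5
Trade balance (goods + services) = 76.5 + (-516.5) = -440.0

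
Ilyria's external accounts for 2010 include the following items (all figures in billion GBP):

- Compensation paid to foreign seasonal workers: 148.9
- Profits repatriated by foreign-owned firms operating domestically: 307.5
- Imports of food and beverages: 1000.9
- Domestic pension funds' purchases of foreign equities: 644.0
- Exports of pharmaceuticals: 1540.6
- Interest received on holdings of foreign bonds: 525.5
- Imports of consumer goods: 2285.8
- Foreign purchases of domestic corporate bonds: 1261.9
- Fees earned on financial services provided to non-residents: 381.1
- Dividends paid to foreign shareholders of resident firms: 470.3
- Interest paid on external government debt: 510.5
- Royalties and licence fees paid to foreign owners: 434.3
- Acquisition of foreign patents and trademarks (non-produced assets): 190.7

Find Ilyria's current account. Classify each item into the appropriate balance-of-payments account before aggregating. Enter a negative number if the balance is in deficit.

-2711.0

Goods: 1540.6 - 2285.8 - 1000.9 = -1746.1
Services: -434.3 + 381.1 = -53.2
Primary income: -307.5 + 525.5 - 470.3 - 148.9 - 510.5 = -911.7
Current account = (-1746.1) + (-53.2) + (-911.7) = -2711.0
(Excluded from the current account — financial account: domestic pension funds' purchases of foreign equities 644.0, foreign purchases of domestic corporate bonds 1261.9; capital account: acquisition of foreign patents and trademarks (non-produced assets) 190.7.)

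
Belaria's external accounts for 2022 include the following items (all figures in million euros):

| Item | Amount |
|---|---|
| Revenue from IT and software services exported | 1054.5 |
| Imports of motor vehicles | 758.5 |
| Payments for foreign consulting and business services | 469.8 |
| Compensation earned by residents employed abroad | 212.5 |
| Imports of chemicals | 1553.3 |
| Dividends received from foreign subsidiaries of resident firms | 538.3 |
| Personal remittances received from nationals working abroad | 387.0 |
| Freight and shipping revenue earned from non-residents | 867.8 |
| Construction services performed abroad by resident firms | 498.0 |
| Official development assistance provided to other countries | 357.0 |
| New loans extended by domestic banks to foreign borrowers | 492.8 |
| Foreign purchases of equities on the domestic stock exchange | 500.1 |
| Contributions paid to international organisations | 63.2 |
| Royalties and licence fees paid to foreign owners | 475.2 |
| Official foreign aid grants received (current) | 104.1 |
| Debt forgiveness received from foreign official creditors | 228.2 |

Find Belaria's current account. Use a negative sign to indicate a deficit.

-14.8

Goods: -1553.3 - 758.5 = -2311.8
Services: -475.2 + 1054.5 + 867.8 + 498.0 - 469.8 = 1475.3
Primary income: 212.5 + 538.3 = 750.8
Secondary income: -63.2 - 357.0 + 104.1 + 387.0 = 70.9
Current account = (-2311.8) + 1475.3 + 750.8 + 70.9 = -14.8
(Excluded from the current account — financial account: new loans extended by domestic banks to foreign borrowers 492.8, foreign purchases of equities on the domestic stock exchange 500.1; capital account: debt forgiveness received from foreign official creditors 228.2.)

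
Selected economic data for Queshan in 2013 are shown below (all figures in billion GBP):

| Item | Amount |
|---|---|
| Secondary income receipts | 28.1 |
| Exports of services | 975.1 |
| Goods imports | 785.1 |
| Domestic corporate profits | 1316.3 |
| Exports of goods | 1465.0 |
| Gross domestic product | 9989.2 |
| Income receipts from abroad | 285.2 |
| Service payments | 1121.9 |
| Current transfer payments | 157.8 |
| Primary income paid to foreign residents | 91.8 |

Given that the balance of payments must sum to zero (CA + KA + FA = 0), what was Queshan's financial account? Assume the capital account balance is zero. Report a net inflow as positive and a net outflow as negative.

-596.8

Goods balance = 1465.0 - 785.1 = 679.9
Services balance = 975.1 - 1121.9 = -146.8
Trade balance (goods + services) = 679.9 + (-146.8) = 533.1
Net primary income = 285.2 - 91.8 = 193.4
Net secondary income = 28.1 - 157.8 = -129.7
Current account = 533.1 + 193.4 + (-129.7) = 596.8
Financial account = -(596.8) = -596.8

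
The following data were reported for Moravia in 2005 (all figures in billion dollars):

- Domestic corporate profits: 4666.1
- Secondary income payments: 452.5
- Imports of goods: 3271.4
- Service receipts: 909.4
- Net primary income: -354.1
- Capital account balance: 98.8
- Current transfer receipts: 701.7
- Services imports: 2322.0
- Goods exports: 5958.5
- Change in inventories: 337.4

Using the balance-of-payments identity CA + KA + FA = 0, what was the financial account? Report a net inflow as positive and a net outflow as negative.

-1268.4

Goods balance = 5958.5 - 3271.4 = 2687.1
Services balance = 909.4 - 2322.0 = -1412.6
Trade balance (goods + services) = 2687.1 + (-1412.6) = 1274.5
Net primary income = -354.1
Net secondary income = 701.7 - 452.5 = 249.2
Current account = 1274.5 + (-354.1) + 249.2 = 1169.6
Financial account = -(1169.6 + 98.8) = -1268.4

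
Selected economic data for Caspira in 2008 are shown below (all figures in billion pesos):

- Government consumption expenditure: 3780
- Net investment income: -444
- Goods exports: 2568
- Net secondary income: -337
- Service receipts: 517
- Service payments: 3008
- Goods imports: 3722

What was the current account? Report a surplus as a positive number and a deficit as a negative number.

Goods balance = 2568 - 3722 = -1154
Services balance = 517 - 3008 = -2491
Trade balance (goods + services) = -1154 + (-2491) = -3645
Net primary income = -444
Net secondary income = -337
Current account = -3645 + (-444) + (-337) = -4426

-4426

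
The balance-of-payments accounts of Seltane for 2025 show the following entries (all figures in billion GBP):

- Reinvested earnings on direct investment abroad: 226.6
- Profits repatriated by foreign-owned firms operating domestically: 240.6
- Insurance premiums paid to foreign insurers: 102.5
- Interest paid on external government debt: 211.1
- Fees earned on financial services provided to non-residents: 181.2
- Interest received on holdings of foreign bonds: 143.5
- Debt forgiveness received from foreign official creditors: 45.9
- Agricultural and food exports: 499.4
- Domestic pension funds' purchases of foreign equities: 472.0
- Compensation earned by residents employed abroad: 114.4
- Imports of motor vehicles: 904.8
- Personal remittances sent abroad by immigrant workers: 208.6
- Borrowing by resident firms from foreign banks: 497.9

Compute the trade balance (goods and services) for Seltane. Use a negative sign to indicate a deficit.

-326.7

Goods: 499.4 - 904.8 = -405.4
Services: -102.5 + 181.2 = 78.7
Trade balance = -405.4 + 78.7 = -326.7
(Excluded from the trade balance — primary income: reinvested earnings on direct investment abroad 226.6, profits repatriated by foreign-owned firms operating domestically 240.6, interest paid on external government debt 211.1, interest received on holdings of foreign bonds 143.5, compensation earned by residents employed abroad 114.4; capital account: debt forgiveness received from foreign official creditors 45.9; financial account: domestic pension funds' purchases of foreign equities 472.0, borrowing by resident firms from foreign banks 497.9; secondary income: personal remittances sent abroad by immigrant workers 208.6.)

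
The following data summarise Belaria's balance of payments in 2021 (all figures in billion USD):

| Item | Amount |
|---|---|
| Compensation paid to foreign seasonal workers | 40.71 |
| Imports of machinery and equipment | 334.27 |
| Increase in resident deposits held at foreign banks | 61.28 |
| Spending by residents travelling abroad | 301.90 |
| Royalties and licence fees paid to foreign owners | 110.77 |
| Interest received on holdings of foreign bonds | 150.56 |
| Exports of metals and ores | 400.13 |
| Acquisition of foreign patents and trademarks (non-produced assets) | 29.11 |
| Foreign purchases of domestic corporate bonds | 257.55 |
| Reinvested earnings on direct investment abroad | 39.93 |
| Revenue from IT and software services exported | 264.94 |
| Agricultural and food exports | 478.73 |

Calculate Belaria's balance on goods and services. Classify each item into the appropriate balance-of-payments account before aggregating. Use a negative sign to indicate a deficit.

396.86

Goods: 478.73 - 334.27 + 400.13 = 544.59
Services: 264.94 - 301.90 - 110.77 = -147.73
Trade balance = 544.59 + (-147.73) = 396.86
(Excluded from the trade balance — primary income: compensation paid to foreign seasonal workers 40.71, interest received on holdings of foreign bonds 150.56, reinvested earnings on direct investment abroad 39.93; financial account: increase in resident deposits held at foreign banks 61.28, foreign purchases of domestic corporate bonds 257.55; capital account: acquisition of foreign patents and trademarks (non-produced assets) 29.11.)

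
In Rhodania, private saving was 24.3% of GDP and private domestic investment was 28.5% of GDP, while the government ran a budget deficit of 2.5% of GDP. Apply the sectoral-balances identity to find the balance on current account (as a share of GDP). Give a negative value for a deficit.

By the sectoral-balances identity, CA = (S_private - I) + (T - G).
Private balance = 24.3 - 28.5 = -4.2
Government balance (T - G) = -2.5
CA = -4.2 + (-2.5) = -6.7

-6.7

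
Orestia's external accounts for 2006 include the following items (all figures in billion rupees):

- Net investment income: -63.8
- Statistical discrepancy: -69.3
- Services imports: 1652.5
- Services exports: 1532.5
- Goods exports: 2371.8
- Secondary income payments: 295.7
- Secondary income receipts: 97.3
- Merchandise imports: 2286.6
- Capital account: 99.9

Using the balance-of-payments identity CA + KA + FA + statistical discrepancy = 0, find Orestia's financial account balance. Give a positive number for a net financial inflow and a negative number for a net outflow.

Goods balance = 2371.8 - 2286.6 = 85.2
Services balance = 1532.5 - 1652.5 = -120.0
Trade balance (goods + services) = 85.2 + (-120.0) = -34.8
Net primary income = -63.8
Net secondary income = 97.3 - 295.7 = -198.4
Current account = -34.8 + (-63.8) + (-198.4) = -297.0
Financial account = -(-297.0 + 99.9 + (-69.3)) = 266.4

266.4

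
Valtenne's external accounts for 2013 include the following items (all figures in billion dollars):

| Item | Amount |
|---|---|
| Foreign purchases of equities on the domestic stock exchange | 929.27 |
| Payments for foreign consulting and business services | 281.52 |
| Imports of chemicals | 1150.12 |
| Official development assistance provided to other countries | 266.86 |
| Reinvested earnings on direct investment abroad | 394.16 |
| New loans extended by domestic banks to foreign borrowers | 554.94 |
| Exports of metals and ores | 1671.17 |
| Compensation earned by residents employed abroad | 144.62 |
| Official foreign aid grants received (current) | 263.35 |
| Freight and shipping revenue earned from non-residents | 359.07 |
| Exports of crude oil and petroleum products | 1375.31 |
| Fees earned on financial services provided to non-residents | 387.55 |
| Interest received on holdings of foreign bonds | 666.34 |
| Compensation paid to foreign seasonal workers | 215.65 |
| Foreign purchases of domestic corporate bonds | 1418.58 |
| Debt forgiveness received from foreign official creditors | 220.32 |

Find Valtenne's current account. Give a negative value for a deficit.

3347.42

Goods: 1375.31 + 1671.17 - 1150.12 = 1896.36
Services: 387.55 + 359.07 - 281.52 = 465.10
Primary income: 394.16 - 215.65 + 666.34 + 144.62 = 989.47
Secondary income: 263.35 - 266.86 = -3.51
Current account = 1896.36 + 465.10 + 989.47 + (-3.51) = 3347.42
(Excluded from the current account — financial account: foreign purchases of equities on the domestic stock exchange 929.27, new loans extended by domestic banks to foreign borrowers 554.94, foreign purchases of domestic corporate bonds 1418.58; capital account: debt forgiveness received from foreign official creditors 220.32.)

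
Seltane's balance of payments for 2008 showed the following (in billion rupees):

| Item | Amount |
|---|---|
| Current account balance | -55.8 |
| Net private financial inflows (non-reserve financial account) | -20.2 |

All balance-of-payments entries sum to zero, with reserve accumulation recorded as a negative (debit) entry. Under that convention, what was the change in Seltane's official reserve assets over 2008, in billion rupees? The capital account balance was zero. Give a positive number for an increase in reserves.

Official reserve transactions balance = -((-55.8) + (-20.2)) = 76.0
An accumulation of reserves is recorded as a debit (negative entry), so the change in the stock of reserves is the negative of that balance.
Change in official reserves = -(76.0) = -76.0

-76.0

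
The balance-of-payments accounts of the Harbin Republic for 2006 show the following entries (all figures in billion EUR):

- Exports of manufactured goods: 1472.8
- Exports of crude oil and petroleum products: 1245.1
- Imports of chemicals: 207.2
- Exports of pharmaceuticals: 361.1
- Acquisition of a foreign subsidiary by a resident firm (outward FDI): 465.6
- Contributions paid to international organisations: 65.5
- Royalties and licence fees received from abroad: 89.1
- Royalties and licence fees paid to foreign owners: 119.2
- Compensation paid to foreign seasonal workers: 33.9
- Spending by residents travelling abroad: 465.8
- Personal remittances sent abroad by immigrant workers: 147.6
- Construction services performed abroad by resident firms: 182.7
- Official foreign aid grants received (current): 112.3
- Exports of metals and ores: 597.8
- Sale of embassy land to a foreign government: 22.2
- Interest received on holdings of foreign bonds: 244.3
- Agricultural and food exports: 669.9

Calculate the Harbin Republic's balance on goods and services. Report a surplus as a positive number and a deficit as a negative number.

Goods: 361.1 - 207.2 + 669.9 + 597.8 + 1245.1 + 1472.8 = 4139.5
Services: -465.8 + 89.1 - 119.2 + 182.7 = -313.2
Trade balance = 4139.5 + (-313.2) = 3826.3
(Excluded from the trade balance — financial account: acquisition of a foreign subsidiary by a resident firm (outward FDI) 465.6; secondary income: contributions paid to international organisations 65.5, personal remittances sent abroad by immigrant workers 147.6, official foreign aid grants received (current) 112.3; primary income: compensation paid to foreign seasonal workers 33.9, interest received on holdings of foreign bonds 244.3; capital account: sale of embassy land to a foreign government 22.2.)

3826.3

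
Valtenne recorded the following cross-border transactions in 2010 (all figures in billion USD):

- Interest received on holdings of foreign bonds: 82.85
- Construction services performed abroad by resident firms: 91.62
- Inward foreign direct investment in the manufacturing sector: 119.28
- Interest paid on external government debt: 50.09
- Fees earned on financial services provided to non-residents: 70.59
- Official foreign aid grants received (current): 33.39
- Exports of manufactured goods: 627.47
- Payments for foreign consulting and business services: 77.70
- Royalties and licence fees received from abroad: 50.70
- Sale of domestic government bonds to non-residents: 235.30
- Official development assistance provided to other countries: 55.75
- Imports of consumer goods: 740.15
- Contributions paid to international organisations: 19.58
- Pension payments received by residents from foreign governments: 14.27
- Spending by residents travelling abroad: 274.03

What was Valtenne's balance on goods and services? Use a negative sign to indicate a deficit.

Goods: 627.47 - 740.15 = -112.68
Services: -274.03 + 70.59 - 77.70 + 50.70 + 91.62 = -138.82
Trade balance = -112.68 + (-138.82) = -251.50
(Excluded from the trade balance — primary income: interest received on holdings of foreign bonds 82.85, interest paid on external government debt 50.09; financial account: inward foreign direct investment in the manufacturing sector 119.28, sale of domestic government bonds to non-residents 235.30; secondary income: official foreign aid grants received (current) 33.39, official development assistance provided to other countries 55.75, contributions paid to international organisations 19.58, pension payments received by residents from foreign governments 14.27.)

-251.50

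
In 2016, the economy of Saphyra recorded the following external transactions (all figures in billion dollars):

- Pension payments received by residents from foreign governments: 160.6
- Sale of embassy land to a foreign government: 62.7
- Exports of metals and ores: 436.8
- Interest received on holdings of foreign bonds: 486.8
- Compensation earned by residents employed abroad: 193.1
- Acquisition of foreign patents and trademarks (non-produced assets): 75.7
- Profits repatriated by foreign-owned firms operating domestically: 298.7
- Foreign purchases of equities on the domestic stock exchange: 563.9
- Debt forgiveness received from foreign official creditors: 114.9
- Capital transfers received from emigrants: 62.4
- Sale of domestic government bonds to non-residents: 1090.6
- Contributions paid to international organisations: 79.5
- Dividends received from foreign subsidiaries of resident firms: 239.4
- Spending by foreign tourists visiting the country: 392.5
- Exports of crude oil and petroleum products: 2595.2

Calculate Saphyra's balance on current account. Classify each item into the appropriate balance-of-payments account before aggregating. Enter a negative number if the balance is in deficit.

Goods: 436.8 + 2595.2 = 3032.0
Services: 392.5
Primary income: -298.7 + 486.8 + 239.4 + 193.1 = 620.6
Secondary income: -79.5 + 160.6 = 81.1
Current account = 3032.0 + 392.5 + 620.6 + 81.1 = 4126.2
(Excluded from the current account — capital account: sale of embassy land to a foreign government 62.7, acquisition of foreign patents and trademarks (non-produced assets) 75.7, debt forgiveness received from foreign official creditors 114.9, capital transfers received from emigrants 62.4; financial account: foreign purchases of equities on the domestic stock exchange 563.9, sale of domestic government bonds to non-residents 1090.6.)

4126.2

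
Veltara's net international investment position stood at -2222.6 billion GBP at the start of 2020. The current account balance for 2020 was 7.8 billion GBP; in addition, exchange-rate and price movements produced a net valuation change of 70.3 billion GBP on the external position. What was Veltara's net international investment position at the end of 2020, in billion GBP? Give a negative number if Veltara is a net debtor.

-2144.5

Change in NIIP = current account + net valuation change = 7.8 + 70.3 = 78.1
End-of-year NIIP = -2222.6 + 78.1 = -2144.5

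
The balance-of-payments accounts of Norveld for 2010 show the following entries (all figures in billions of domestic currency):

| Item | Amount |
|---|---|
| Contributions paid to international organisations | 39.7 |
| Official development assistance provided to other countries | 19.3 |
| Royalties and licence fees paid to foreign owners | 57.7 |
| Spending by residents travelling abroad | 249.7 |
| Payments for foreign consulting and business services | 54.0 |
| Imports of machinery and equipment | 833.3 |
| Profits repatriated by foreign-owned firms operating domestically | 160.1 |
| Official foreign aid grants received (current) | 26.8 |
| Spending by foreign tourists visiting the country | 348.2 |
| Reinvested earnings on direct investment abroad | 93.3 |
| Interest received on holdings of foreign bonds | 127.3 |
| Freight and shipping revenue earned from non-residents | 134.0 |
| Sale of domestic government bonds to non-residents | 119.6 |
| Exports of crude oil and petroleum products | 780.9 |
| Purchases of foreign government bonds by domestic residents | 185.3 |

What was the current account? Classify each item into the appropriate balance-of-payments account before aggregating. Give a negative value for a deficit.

96.7

Goods: -833.3 + 780.9 = -52.4
Services: -57.7 + 348.2 - 249.7 + 134.0 - 54.0 = 120.8
Primary income: 127.3 - 160.1 + 93.3 = 60.5
Secondary income: -39.7 + 26.8 - 19.3 = -32.2
Current account = (-52.4) + 120.8 + 60.5 + (-32.2) = 96.7
(Excluded from the current account — financial account: sale of domestic government bonds to non-residents 119.6, purchases of foreign government bonds by domestic residents 185.3.)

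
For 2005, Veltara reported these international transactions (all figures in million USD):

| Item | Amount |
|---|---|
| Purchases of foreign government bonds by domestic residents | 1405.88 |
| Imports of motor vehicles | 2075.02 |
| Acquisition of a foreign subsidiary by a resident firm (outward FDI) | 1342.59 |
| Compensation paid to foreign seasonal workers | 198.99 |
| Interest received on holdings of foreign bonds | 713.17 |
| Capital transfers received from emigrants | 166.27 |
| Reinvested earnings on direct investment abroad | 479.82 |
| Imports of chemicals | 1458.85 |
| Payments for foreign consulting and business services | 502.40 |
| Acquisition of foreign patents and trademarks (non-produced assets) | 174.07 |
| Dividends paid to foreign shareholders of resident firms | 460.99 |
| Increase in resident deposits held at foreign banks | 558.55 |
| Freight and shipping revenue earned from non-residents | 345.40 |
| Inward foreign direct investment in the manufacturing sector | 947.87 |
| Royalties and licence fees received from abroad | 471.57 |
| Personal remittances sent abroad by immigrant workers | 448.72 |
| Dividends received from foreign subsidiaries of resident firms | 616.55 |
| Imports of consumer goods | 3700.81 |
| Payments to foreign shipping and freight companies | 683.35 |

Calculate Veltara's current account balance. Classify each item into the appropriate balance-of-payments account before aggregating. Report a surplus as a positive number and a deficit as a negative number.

-6902.62

Goods: -3700.81 - 1458.85 - 2075.02 = -7234.68
Services: -502.40 + 345.40 - 683.35 + 471.57 = -368.78
Primary income: -198.99 - 460.99 + 479.82 + 713.17 + 616.55 = 1149.56
Secondary income: -448.72
Current account = (-7234.68) + (-368.78) + 1149.56 + (-448.72) = -6902.62
(Excluded from the current account — financial account: purchases of foreign government bonds by domestic residents 1405.88, acquisition of a foreign subsidiary by a resident firm (outward FDI) 1342.59, increase in resident deposits held at foreign banks 558.55, inward foreign direct investment in the manufacturing sector 947.87; capital account: capital transfers received from emigrants 166.27, acquisition of foreign patents and trademarks (non-produced assets) 174.07.)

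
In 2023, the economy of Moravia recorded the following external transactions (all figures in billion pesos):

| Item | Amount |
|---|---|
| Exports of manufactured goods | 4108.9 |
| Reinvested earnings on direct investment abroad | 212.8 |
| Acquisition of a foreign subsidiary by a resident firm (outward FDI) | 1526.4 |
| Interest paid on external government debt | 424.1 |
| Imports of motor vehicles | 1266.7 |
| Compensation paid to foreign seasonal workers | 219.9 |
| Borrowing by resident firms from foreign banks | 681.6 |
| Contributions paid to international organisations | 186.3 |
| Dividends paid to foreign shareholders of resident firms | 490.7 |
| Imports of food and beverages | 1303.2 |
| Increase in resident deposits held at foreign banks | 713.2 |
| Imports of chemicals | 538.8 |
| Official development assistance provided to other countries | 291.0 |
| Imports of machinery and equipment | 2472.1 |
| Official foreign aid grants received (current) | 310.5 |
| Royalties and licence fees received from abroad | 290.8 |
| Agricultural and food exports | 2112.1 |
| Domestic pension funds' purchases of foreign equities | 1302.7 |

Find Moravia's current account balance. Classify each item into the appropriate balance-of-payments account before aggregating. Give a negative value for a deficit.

Goods: -2472.1 - 538.8 + 4108.9 - 1303.2 - 1266.7 + 2112.1 = 640.2
Services: 290.8
Primary income: -219.9 - 490.7 - 424.1 + 212.8 = -921.9
Secondary income: 310.5 - 291.0 - 186.3 = -166.8
Current account = 640.2 + 290.8 + (-921.9) + (-166.8) = -157.7
(Excluded from the current account — financial account: acquisition of a foreign subsidiary by a resident firm (outward FDI) 1526.4, borrowing by resident firms from foreign banks 681.6, increase in resident deposits held at foreign banks 713.2, domestic pension funds' purchases of foreign equities 1302.7.)

-157.7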